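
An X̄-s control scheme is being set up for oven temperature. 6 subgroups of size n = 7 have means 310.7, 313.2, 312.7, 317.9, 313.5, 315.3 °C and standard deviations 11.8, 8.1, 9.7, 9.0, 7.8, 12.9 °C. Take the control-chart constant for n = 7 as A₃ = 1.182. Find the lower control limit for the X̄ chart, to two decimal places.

X̄̄ = (310.7 + 313.2 + 312.7 + 317.9 + 313.5 + 315.3) / 6 = 313.8833
s̄ = (11.8 + 8.1 + 9.7 + 9.0 + 7.8 + 12.9) / 6 = 9.8833
LCL = X̄̄ − A₃·s̄ = 313.8833 − 1.182 × 9.8833 = 302.2012

302.20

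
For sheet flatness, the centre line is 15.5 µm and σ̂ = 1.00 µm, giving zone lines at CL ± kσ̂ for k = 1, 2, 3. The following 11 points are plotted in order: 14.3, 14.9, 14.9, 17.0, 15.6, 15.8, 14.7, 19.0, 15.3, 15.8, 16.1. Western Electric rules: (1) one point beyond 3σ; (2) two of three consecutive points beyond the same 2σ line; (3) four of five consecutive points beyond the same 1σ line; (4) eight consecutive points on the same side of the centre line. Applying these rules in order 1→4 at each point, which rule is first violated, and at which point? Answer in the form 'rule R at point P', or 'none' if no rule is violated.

rule 1 at point 8

Zone of each point (C = within 1σ̂, B = 1σ̂–2σ̂, A = 2σ̂–3σ̂, * = beyond 3σ̂; sign = side of CL): 1:-B, 2:-C, 3:-C, 4:+B, 5:+C, 6:+C, 7:-C, 8:+*, 9:-C, 10:+C, 11:+C
Rule 1 (one point beyond the 3σ limits) is satisfied at point 8.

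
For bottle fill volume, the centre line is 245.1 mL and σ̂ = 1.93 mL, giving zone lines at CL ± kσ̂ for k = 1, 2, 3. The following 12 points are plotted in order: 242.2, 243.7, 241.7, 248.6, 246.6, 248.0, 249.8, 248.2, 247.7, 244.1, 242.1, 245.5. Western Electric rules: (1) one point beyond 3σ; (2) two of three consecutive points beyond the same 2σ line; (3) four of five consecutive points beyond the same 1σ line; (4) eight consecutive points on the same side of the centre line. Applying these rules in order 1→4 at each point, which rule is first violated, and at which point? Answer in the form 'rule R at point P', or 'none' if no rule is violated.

rule 3 at point 8

Zone of each point (C = within 1σ̂, B = 1σ̂–2σ̂, A = 2σ̂–3σ̂, * = beyond 3σ̂; sign = side of CL): 1:-B, 2:-C, 3:-B, 4:+B, 5:+C, 6:+B, 7:+A, 8:+B, 9:+B, 10:-C, 11:-B, 12:+C
Rule 3 (four of five consecutive points beyond the same 1σ limit) is satisfied at point 8.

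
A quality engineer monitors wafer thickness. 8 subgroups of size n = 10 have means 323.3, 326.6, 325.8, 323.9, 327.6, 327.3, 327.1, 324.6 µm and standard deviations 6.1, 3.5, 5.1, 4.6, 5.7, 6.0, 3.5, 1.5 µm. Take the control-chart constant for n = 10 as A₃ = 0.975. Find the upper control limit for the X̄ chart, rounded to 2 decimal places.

330.16

X̄̄ = (323.3 + 326.6 + 325.8 + 323.9 + 327.6 + 327.3 + 327.1 + 324.6) / 8 = 325.7750
s̄ = (6.1 + 3.5 + 5.1 + 4.6 + 5.7 + 6.0 + 3.5 + 1.5) / 8 = 4.5000
UCL = X̄̄ + A₃·s̄ = 325.7750 + 0.975 × 4.5000 = 330.1625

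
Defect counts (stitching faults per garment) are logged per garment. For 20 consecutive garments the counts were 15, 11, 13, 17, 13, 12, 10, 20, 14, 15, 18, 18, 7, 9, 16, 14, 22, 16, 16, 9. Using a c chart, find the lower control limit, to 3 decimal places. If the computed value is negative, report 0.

2.925

c̄ = (15 + 11 + 13 + 17 + 13 + 12 + 10 + 20 + 14 + 15 + 18 + 18 + 7 + 9 + 16 + 14 + 22 + 16 + 16 + 9) / 20 = 285 / 20 = 14.2500
LCL = c̄ − 3√c̄ = 14.2500 − 3 × 3.7749 = 2.9252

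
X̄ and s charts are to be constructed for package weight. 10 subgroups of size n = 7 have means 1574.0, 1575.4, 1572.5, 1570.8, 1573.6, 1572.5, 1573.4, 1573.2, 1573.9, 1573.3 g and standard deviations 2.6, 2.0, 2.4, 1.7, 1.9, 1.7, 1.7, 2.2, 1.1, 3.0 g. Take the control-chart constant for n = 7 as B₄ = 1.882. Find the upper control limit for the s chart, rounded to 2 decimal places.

3.82

s̄ = (2.6 + 2.0 + 2.4 + 1.7 + 1.9 + 1.7 + 1.7 + 2.2 + 1.1 + 3.0) / 10 = 2.0300
UCL_s = B₄·s̄ = 1.882 × 2.0300 = 3.8205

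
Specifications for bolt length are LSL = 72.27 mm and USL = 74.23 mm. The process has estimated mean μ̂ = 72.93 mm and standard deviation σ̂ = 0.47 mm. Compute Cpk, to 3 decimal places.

0.468

Cpu = (USL − μ̂) / (3σ̂) = (74.23 − 72.93) / (3 × 0.47) = 0.9220; Cpl = (μ̂ − LSL) / (3σ̂) = (72.93 − 72.27) / (3 × 0.47) = 0.4681; Cpk = min(Cpu, Cpl) = 0.4681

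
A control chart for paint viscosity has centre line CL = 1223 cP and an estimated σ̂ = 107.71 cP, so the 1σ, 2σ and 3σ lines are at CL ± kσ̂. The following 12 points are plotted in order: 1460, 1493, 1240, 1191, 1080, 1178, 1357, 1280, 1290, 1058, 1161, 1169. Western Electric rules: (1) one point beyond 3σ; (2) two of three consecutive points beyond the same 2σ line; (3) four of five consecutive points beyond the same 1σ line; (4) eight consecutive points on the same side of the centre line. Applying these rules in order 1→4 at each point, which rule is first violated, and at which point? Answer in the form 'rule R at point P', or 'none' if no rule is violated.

Zone of each point (C = within 1σ̂, B = 1σ̂–2σ̂, A = 2σ̂–3σ̂, * = beyond 3σ̂; sign = side of CL): 1:+A, 2:+A, 3:+C, 4:-C, 5:-B, 6:-C, 7:+B, 8:+C, 9:+C, 10:-B, 11:-C, 12:-C
Rule 2 (two of three consecutive points beyond the same 2σ limit) is satisfied at point 2.

rule 2 at point 2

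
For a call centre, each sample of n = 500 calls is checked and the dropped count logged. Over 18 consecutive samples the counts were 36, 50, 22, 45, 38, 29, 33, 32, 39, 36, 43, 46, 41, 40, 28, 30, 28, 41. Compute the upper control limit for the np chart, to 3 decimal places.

53.950

p̄ = Σdᵢ / (k·n) = 657 / (18 × 500) = 0.07300
UCL = np̄ + 3·√(np̄(1−p̄)) = 36.5000 + 3 × √(36.5000×0.92700) = 36.5000 + 3 × 5.8168 = 53.9505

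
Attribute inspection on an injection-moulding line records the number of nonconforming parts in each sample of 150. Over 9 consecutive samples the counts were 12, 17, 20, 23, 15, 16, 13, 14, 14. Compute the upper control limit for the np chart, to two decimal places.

27.34

p̄ = Σdᵢ / (k·n) = 144 / (9 × 150) = 0.10667
UCL = np̄ + 3·√(np̄(1−p̄)) = 16.0000 + 3 × √(16.0000×0.89333) = 16.0000 + 3 × 3.7807 = 27.3420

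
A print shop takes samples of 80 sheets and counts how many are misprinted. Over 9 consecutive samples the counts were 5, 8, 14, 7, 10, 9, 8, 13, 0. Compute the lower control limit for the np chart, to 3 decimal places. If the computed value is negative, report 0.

p̄ = Σdᵢ / (k·n) = 74 / (9 × 80) = 0.10278
LCL = np̄ − 3·√(np̄(1−p̄)) = 8.2222 − 3 × 2.7161 = 0.0739

0.074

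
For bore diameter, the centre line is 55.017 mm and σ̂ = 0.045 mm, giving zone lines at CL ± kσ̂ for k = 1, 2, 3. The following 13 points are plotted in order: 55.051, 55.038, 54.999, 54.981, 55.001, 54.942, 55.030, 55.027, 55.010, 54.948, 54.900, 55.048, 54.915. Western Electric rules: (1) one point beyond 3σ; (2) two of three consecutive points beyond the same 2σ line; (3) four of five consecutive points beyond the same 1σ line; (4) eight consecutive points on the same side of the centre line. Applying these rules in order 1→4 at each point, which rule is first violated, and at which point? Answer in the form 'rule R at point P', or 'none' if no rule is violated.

rule 2 at point 13

Zone of each point (C = within 1σ̂, B = 1σ̂–2σ̂, A = 2σ̂–3σ̂, * = beyond 3σ̂; sign = side of CL): 1:+C, 2:+C, 3:-C, 4:-C, 5:-C, 6:-B, 7:+C, 8:+C, 9:-C, 10:-B, 11:-A, 12:+C, 13:-A
Rule 2 (two of three consecutive points beyond the same 2σ limit) is satisfied at point 13.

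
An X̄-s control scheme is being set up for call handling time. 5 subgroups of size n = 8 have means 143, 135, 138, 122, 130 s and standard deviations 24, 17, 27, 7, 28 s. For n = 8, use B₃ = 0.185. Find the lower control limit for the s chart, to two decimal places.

3.81

s̄ = (24 + 17 + 27 + 7 + 28) / 5 = 20.6000
LCL_s = B₃·s̄ = 0.185 × 20.6000 = 3.8110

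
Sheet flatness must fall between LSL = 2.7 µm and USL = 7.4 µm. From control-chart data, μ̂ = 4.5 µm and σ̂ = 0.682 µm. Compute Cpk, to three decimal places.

0.880

Cpu = (USL − μ̂) / (3σ̂) = (7.4 − 4.5) / (3 × 0.682) = 1.4174; Cpl = (μ̂ − LSL) / (3σ̂) = (4.5 − 2.7) / (3 × 0.682) = 0.8798; Cpk = min(Cpu, Cpl) = 0.8798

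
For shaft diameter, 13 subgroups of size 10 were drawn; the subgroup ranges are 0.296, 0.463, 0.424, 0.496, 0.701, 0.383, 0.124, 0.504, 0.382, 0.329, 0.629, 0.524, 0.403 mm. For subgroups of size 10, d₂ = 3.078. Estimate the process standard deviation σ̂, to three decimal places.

0.141

R̄ = (0.296 + 0.463 + 0.424 + 0.496 + 0.701 + 0.383 + 0.124 + 0.504 + 0.382 + 0.329 + 0.629 + 0.524 + 0.403) / 13 = 0.4352
σ̂ = R̄ / d₂ = 0.4352 / 3.078 = 0.1414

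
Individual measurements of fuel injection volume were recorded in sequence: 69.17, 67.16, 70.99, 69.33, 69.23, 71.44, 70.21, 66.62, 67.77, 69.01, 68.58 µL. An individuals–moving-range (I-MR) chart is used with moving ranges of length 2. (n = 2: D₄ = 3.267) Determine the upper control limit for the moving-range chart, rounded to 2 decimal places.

Moving ranges: 2.01, 3.83, 1.66, 0.10, 2.21, 1.23, 3.59, 1.15, 1.24, 0.43; M̄R̄ = 17.4500 / 10 = 1.7450
UCL_MR = D₄·M̄R̄ = 3.267 × 1.7450 = 5.7009

5.70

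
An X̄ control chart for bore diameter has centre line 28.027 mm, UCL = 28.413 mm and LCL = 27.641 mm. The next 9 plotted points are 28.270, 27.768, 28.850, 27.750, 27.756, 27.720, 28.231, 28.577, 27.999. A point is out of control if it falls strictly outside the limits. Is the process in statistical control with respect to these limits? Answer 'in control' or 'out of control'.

Compare each point to [27.641, 28.413]: sample 3 = 28.850 > UCL; sample 8 = 28.577 > UCL.

out of control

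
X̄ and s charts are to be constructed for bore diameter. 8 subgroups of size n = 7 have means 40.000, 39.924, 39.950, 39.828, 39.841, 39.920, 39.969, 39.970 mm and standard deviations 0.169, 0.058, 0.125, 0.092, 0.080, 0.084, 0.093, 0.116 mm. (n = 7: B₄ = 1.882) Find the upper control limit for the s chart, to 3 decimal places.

0.192

s̄ = (0.169 + 0.058 + 0.125 + 0.092 + 0.080 + 0.084 + 0.093 + 0.116) / 8 = 0.1021
UCL_s = B₄·s̄ = 1.882 × 0.1021 = 0.1922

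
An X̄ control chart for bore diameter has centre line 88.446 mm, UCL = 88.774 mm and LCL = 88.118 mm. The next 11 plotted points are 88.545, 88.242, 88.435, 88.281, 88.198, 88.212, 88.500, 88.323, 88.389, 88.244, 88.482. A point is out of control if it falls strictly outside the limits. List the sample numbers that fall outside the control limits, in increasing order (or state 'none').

none

All 11 points lie within [88.118, 88.774].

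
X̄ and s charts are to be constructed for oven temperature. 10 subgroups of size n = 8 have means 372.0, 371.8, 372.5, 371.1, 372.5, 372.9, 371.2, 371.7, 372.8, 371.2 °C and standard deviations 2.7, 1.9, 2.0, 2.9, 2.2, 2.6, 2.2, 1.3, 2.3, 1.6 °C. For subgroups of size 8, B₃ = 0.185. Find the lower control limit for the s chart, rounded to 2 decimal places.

0.40

s̄ = (2.7 + 1.9 + 2.0 + 2.9 + 2.2 + 2.6 + 2.2 + 1.3 + 2.3 + 1.6) / 10 = 2.1700
LCL_s = B₃·s̄ = 0.185 × 2.1700 = 0.4014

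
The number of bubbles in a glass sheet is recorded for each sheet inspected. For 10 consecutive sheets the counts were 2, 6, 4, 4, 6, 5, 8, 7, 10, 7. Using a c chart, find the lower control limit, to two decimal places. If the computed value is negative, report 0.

0.00

c̄ = (2 + 6 + 4 + 4 + 6 + 5 + 8 + 7 + 10 + 7) / 10 = 59 / 10 = 5.9000
LCL = c̄ − 3√c̄ = 5.9000 − 3 × 2.4290 = -1.3870 → 0 (cannot be negative)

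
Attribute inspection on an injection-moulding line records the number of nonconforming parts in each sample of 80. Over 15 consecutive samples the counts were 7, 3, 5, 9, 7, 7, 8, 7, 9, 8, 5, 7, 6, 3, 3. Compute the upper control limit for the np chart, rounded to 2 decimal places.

p̄ = Σdᵢ / (k·n) = 94 / (15 × 80) = 0.07833
UCL = np̄ + 3·√(np̄(1−p̄)) = 6.2667 + 3 × √(6.2667×0.92167) = 6.2667 + 3 × 2.4033 = 13.4765

13.48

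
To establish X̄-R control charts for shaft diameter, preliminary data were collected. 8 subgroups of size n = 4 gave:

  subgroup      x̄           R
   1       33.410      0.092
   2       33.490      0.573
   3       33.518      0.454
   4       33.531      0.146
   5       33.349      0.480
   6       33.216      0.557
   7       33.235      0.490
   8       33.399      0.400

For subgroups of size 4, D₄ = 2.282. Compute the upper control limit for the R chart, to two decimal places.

0.91

R̄ = (0.092 + 0.573 + 0.454 + 0.146 + 0.480 + 0.557 + 0.490 + 0.400) / 8 = 3.1920 / 8 = 0.3990
UCL_R = D₄·R̄ = 2.282 × 0.3990 = 0.9105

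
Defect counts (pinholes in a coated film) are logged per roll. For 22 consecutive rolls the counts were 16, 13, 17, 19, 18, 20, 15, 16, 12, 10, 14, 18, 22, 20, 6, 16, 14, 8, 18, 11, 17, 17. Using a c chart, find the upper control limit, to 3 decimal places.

27.060

c̄ = (16 + 13 + 17 + 19 + 18 + 20 + 15 + 16 + 12 + 10 + 14 + 18 + 22 + 20 + 6 + 16 + 14 + 8 + 18 + 11 + 17 + 17) / 22 = 337 / 22 = 15.3182
UCL = c̄ + 3√c̄ = 15.3182 + 3 × √15.3182 = 15.3182 + 3 × 3.9138 = 27.0597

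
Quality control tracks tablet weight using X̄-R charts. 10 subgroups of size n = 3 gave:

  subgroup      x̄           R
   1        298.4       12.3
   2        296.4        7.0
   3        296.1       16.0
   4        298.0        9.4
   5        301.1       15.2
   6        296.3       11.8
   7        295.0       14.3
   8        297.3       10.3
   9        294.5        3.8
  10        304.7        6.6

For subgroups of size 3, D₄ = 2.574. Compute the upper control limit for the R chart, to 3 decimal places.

R̄ = (12.3 + 7.0 + 16.0 + 9.4 + 15.2 + 11.8 + 14.3 + 10.3 + 3.8 + 6.6) / 10 = 106.7000 / 10 = 10.6700
UCL_R = D₄·R̄ = 2.574 × 10.6700 = 27.4646

27.465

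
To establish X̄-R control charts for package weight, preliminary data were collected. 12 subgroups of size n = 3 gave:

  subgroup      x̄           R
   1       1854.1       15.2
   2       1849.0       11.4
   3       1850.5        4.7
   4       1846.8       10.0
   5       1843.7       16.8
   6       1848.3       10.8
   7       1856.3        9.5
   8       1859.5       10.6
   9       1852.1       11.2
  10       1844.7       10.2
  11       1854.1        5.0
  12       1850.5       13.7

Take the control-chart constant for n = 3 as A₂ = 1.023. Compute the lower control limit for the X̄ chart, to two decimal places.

X̄̄ = (1854.1 + 1849.0 + 1850.5 + 1846.8 + 1843.7 + 1848.3 + 1856.3 + 1859.5 + 1852.1 + 1844.7 + 1854.1 + 1850.5) / 12 = 22209.6000 / 12 = 1850.8000
R̄ = (15.2 + 11.4 + 4.7 + 10.0 + 16.8 + 10.8 + 9.5 + 10.6 + 11.2 + 10.2 + 5.0 + 13.7) / 12 = 129.1000 / 12 = 10.7583
LCL = X̄̄ − A₂·R̄ = 1850.8000 − 1.023 × 10.7583 = 1839.7942

1839.79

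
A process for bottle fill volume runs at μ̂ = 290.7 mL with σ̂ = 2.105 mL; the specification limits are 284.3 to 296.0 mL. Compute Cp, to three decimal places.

0.926

Cp = (USL − LSL) / (6σ̂) = (296.0 − 284.3) / (6 × 2.105) = 11.7000 / 12.6300 = 0.9264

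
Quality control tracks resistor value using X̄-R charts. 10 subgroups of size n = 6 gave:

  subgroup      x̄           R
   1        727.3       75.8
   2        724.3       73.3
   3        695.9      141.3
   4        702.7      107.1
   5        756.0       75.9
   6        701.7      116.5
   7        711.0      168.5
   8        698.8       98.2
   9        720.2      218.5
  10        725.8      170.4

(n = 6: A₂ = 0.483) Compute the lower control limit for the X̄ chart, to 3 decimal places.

X̄̄ = (727.3 + 724.3 + 695.9 + 702.7 + 756.0 + 701.7 + 711.0 + 698.8 + 720.2 + 725.8) / 10 = 7163.7000 / 10 = 716.3700
R̄ = (75.8 + 73.3 + 141.3 + 107.1 + 75.9 + 116.5 + 168.5 + 98.2 + 218.5 + 170.4) / 10 = 1245.5000 / 10 = 124.5500
LCL = X̄̄ − A₂·R̄ = 716.3700 − 0.483 × 124.5500 = 656.2124

656.212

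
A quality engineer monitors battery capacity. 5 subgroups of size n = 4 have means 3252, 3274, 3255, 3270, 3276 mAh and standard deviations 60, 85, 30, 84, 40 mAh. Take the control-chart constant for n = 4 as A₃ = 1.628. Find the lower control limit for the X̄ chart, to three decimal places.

3168.046

X̄̄ = (3252 + 3274 + 3255 + 3270 + 3276) / 5 = 3265.4000
s̄ = (60 + 85 + 30 + 84 + 40) / 5 = 59.8000
LCL = X̄̄ − A₃·s̄ = 3265.4000 − 1.628 × 59.8000 = 3168.0456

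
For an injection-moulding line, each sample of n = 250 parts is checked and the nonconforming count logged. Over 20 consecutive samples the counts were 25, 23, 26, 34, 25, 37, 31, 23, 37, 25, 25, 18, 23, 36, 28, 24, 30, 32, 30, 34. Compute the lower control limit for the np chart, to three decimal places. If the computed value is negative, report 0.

p̄ = Σdᵢ / (k·n) = 566 / (20 × 250) = 0.11320
LCL = np̄ − 3·√(np̄(1−p̄)) = 28.3000 − 3 × 5.0096 = 13.2711

13.271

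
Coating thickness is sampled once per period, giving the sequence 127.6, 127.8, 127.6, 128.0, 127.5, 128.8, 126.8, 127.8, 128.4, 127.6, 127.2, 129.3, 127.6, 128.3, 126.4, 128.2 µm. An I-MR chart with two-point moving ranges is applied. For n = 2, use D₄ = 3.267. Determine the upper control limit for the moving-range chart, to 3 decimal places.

3.398

Moving ranges: 0.2, 0.2, 0.4, 0.5, 1.3, 2.0, 1.0, 0.6, 0.8, 0.4, 2.1, 1.7, 0.7, 1.9, 1.8; M̄R̄ = 15.6000 / 15 = 1.0400
UCL_MR = D₄·M̄R̄ = 3.267 × 1.0400 = 3.3977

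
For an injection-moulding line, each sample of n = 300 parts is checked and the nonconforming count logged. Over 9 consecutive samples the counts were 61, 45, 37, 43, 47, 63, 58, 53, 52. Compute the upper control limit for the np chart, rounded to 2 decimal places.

p̄ = Σdᵢ / (k·n) = 459 / (9 × 300) = 0.17000
UCL = np̄ + 3·√(np̄(1−p̄)) = 51.0000 + 3 × √(51.0000×0.83000) = 51.0000 + 3 × 6.5062 = 70.5185

70.52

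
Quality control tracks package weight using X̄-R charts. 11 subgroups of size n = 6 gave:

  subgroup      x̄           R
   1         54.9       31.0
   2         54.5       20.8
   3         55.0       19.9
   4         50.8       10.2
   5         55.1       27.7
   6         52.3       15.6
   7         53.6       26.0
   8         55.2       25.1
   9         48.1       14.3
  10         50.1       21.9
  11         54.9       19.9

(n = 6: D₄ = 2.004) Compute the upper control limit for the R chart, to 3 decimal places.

42.339

R̄ = (31.0 + 20.8 + 19.9 + 10.2 + 27.7 + 15.6 + 26.0 + 25.1 + 14.3 + 21.9 + 19.9) / 11 = 232.4000 / 11 = 21.1273
UCL_R = D₄·R̄ = 2.004 × 21.1273 = 42.3391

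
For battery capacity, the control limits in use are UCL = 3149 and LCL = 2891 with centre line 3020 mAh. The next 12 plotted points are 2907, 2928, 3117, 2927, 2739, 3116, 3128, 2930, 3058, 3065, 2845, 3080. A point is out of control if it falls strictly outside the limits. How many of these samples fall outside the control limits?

Compare each point to [2891, 3149]: sample 5 = 2739 < LCL; sample 11 = 2845 < LCL.

2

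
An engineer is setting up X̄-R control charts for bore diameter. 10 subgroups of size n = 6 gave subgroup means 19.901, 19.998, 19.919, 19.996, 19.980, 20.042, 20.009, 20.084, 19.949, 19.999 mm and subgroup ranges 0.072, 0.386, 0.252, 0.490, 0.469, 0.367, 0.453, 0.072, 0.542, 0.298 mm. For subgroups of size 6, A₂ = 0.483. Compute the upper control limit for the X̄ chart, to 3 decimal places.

20.152

X̄̄ = (19.901 + 19.998 + 19.919 + 19.996 + 19.980 + 20.042 + 20.009 + 20.084 + 19.949 + 19.999) / 10 = 199.8770 / 10 = 19.9877
R̄ = (0.072 + 0.386 + 0.252 + 0.490 + 0.469 + 0.367 + 0.453 + 0.072 + 0.542 + 0.298) / 10 = 3.4010 / 10 = 0.3401
UCL = X̄̄ + A₂·R̄ = 19.9877 + 0.483 × 0.3401 = 20.1520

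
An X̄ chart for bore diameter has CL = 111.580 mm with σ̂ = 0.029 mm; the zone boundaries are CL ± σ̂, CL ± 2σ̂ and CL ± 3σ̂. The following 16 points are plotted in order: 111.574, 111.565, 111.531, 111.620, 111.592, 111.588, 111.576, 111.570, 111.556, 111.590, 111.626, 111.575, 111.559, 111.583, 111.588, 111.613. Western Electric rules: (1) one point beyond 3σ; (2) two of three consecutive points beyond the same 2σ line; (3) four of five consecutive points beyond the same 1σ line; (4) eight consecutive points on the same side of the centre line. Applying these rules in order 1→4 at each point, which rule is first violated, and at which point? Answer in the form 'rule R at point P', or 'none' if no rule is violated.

none

Zone of each point (C = within 1σ̂, B = 1σ̂–2σ̂, A = 2σ̂–3σ̂, * = beyond 3σ̂; sign = side of CL): 1:-C, 2:-C, 3:-B, 4:+B, 5:+C, 6:+C, 7:-C, 8:-C, 9:-C, 10:+C, 11:+B, 12:-C, 13:-C, 14:+C, 15:+C, 16:+B
No rule fires across all 16 points.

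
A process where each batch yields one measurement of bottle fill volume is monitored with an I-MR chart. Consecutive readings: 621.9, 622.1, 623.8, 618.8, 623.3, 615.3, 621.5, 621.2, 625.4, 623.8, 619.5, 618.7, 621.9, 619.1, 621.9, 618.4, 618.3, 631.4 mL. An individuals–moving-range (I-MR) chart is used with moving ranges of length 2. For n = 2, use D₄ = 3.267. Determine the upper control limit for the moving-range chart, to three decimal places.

11.973

Moving ranges: 0.2, 1.7, 5.0, 4.5, 8.0, 6.2, 0.3, 4.2, 1.6, 4.3, 0.8, 3.2, 2.8, 2.8, 3.5, 0.1, 13.1; M̄R̄ = 62.3000 / 17 = 3.6647
UCL_MR = D₄·M̄R̄ = 3.267 × 3.6647 = 11.9726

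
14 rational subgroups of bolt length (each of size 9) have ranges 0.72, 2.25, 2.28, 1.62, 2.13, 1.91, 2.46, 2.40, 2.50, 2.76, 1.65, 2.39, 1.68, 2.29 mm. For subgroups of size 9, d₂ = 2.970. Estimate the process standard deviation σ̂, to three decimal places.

R̄ = (0.72 + 2.25 + 2.28 + 1.62 + 2.13 + 1.91 + 2.46 + 2.40 + 2.50 + 2.76 + 1.65 + 2.39 + 1.68 + 2.29) / 14 = 2.0743
σ̂ = R̄ / d₂ = 2.0743 / 2.970 = 0.6984

0.698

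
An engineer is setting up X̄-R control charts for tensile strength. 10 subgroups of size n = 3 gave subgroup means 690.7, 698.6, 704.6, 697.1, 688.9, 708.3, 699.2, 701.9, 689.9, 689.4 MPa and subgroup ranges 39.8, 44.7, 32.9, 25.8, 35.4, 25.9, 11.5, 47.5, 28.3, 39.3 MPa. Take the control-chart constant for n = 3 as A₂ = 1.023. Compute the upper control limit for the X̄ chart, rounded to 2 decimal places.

730.73

X̄̄ = (690.7 + 698.6 + 704.6 + 697.1 + 688.9 + 708.3 + 699.2 + 701.9 + 689.9 + 689.4) / 10 = 6968.6000 / 10 = 696.8600
R̄ = (39.8 + 44.7 + 32.9 + 25.8 + 35.4 + 25.9 + 11.5 + 47.5 + 28.3 + 39.3) / 10 = 331.1000 / 10 = 33.1100
UCL = X̄̄ + A₂·R̄ = 696.8600 + 1.023 × 33.1100 = 730.7315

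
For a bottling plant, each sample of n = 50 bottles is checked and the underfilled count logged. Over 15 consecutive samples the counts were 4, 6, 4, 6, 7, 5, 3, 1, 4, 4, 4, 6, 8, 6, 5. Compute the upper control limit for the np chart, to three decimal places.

p̄ = Σdᵢ / (k·n) = 73 / (15 × 50) = 0.09733
UCL = np̄ + 3·√(np̄(1−p̄)) = 4.8667 + 3 × √(4.8667×0.90267) = 4.8667 + 3 × 2.0959 = 11.1545

11.154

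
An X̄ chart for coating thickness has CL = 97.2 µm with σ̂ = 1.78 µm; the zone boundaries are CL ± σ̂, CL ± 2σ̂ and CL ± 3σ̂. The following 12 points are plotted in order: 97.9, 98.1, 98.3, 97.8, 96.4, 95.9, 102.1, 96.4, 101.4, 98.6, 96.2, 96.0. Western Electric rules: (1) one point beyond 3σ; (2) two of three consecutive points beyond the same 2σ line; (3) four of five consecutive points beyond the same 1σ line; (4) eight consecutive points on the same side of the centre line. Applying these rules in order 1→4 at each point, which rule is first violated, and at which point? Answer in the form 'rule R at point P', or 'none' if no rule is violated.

Zone of each point (C = within 1σ̂, B = 1σ̂–2σ̂, A = 2σ̂–3σ̂, * = beyond 3σ̂; sign = side of CL): 1:+C, 2:+C, 3:+C, 4:+C, 5:-C, 6:-C, 7:+A, 8:-C, 9:+A, 10:+C, 11:-C, 12:-C
Rule 2 (two of three consecutive points beyond the same 2σ limit) is satisfied at point 9.

rule 2 at point 9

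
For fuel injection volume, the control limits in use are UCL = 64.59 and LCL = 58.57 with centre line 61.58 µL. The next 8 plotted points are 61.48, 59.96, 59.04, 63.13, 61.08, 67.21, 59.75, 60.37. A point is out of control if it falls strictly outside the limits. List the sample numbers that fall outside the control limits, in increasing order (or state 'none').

Compare each point to [58.57, 64.59]: sample 6 = 67.21 > UCL.

6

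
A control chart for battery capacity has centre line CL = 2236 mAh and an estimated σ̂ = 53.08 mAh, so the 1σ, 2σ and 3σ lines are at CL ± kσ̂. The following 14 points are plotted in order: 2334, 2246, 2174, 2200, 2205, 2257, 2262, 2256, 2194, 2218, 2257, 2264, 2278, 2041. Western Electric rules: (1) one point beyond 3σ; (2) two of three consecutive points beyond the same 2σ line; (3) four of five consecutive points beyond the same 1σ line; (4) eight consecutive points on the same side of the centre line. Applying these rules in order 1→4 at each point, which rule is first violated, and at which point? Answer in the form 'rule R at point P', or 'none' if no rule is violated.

rule 1 at point 14

Zone of each point (C = within 1σ̂, B = 1σ̂–2σ̂, A = 2σ̂–3σ̂, * = beyond 3σ̂; sign = side of CL): 1:+B, 2:+C, 3:-B, 4:-C, 5:-C, 6:+C, 7:+C, 8:+C, 9:-C, 10:-C, 11:+C, 12:+C, 13:+C, 14:-*
Rule 1 (one point beyond the 3σ limits) is satisfied at point 14.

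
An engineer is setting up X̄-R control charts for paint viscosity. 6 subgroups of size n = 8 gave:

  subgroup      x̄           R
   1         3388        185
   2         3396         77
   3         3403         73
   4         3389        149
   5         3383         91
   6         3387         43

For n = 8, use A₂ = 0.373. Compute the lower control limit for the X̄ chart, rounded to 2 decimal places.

3352.58

X̄̄ = (3388 + 3396 + 3403 + 3389 + 3383 + 3387) / 6 = 20346.0000 / 6 = 3391.0000
R̄ = (185 + 77 + 73 + 149 + 91 + 43) / 6 = 618.0000 / 6 = 103.0000
LCL = X̄̄ − A₂·R̄ = 3391.0000 − 0.373 × 103.0000 = 3352.5810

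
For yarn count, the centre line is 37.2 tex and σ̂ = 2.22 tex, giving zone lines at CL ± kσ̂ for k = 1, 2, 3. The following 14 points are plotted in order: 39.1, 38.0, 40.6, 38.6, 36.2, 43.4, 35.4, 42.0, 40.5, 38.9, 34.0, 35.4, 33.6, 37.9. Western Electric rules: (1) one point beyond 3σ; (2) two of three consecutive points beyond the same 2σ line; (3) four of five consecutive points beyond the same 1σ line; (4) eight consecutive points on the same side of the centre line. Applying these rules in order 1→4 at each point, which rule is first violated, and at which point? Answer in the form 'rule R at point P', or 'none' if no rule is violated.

rule 2 at point 8

Zone of each point (C = within 1σ̂, B = 1σ̂–2σ̂, A = 2σ̂–3σ̂, * = beyond 3σ̂; sign = side of CL): 1:+C, 2:+C, 3:+B, 4:+C, 5:-C, 6:+A, 7:-C, 8:+A, 9:+B, 10:+C, 11:-B, 12:-C, 13:-B, 14:+C
Rule 2 (two of three consecutive points beyond the same 2σ limit) is satisfied at point 8.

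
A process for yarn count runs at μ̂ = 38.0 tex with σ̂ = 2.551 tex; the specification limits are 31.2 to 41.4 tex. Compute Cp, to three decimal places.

0.666

Cp = (USL − LSL) / (6σ̂) = (41.4 − 31.2) / (6 × 2.551) = 10.2000 / 15.3060 = 0.6664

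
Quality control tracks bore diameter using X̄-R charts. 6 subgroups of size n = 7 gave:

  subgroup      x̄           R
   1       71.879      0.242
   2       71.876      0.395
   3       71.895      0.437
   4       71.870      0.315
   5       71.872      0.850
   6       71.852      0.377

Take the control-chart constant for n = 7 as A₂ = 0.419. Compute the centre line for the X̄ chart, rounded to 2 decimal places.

X̄̄ = (71.879 + 71.876 + 71.895 + 71.870 + 71.872 + 71.852) / 6 = 431.2440 / 6 = 71.8740
CL = X̄̄ = 71.8740

71.87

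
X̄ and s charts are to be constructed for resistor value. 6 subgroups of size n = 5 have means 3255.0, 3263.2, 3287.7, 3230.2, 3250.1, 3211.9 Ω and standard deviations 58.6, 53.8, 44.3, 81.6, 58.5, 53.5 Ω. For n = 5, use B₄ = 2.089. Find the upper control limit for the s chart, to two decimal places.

s̄ = (58.6 + 53.8 + 44.3 + 81.6 + 58.5 + 53.5) / 6 = 58.3833
UCL_s = B₄·s̄ = 2.089 × 58.3833 = 121.9628

121.96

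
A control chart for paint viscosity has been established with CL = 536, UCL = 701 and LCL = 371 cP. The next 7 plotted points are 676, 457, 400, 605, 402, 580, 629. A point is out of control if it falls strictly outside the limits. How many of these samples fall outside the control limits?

All 7 points lie within [371, 701].

0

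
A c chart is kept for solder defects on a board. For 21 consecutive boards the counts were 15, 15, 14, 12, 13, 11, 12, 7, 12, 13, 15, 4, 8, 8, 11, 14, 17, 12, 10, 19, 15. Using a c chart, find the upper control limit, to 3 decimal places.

22.733

c̄ = (15 + 15 + 14 + 12 + 13 + 11 + 12 + 7 + 12 + 13 + 15 + 4 + 8 + 8 + 11 + 14 + 17 + 12 + 10 + 19 + 15) / 21 = 257 / 21 = 12.2381
UCL = c̄ + 3√c̄ = 12.2381 + 3 × √12.2381 = 12.2381 + 3 × 3.4983 = 22.7330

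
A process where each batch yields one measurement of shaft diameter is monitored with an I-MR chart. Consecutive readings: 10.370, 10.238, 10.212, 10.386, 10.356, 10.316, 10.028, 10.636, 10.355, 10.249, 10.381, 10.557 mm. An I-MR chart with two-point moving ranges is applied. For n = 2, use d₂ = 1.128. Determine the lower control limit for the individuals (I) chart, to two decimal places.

X̄ = (10.370 + 10.238 + 10.212 + 10.386 + 10.356 + 10.316 + 10.028 + 10.636 + 10.355 + 10.249 + 10.381 + 10.557) / 12 = 10.3403
Moving ranges: 0.132, 0.026, 0.174, 0.030, 0.040, 0.288, 0.608, 0.281, 0.106, 0.132, 0.176; M̄R̄ = 1.9930 / 11 = 0.1812
LCL = X̄ − 3·M̄R̄/d₂ = 10.3403 − 3 × 0.1812 / 1.128 = 9.8585

9.86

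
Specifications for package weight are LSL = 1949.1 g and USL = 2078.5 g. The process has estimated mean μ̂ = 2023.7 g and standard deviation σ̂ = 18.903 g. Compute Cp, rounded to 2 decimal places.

1.14

Cp = (USL − LSL) / (6σ̂) = (2078.5 − 1949.1) / (6 × 18.903) = 129.4000 / 113.4180 = 1.1409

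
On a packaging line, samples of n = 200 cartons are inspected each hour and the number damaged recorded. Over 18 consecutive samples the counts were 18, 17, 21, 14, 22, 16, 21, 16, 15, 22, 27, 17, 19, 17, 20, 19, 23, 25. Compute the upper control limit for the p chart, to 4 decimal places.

0.1597

p̄ = Σdᵢ / (k·n) = 349 / (18 × 200) = 0.09694
UCL = p̄ + 3·√(p̄(1−p̄)/n) = 0.09694 + 3 × √(0.09694×0.90306/200) = 0.09694 + 3 × 0.02092 = 0.15971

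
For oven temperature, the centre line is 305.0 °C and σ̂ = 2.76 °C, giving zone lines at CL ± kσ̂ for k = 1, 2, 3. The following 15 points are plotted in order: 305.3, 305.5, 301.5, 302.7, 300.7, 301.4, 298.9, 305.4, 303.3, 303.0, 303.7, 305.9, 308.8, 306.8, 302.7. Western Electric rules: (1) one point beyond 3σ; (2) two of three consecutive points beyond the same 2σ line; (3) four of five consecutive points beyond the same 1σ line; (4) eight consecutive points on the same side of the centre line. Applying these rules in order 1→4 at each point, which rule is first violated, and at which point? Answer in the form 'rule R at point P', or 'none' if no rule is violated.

Zone of each point (C = within 1σ̂, B = 1σ̂–2σ̂, A = 2σ̂–3σ̂, * = beyond 3σ̂; sign = side of CL): 1:+C, 2:+C, 3:-B, 4:-C, 5:-B, 6:-B, 7:-A, 8:+C, 9:-C, 10:-C, 11:-C, 12:+C, 13:+B, 14:+C, 15:-C
Rule 3 (four of five consecutive points beyond the same 1σ limit) is satisfied at point 7.

rule 3 at point 7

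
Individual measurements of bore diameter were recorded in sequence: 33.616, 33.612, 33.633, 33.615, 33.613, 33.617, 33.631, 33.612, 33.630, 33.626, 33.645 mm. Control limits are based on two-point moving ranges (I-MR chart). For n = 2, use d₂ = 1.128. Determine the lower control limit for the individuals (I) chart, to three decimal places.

X̄ = (33.616 + 33.612 + 33.633 + 33.615 + 33.613 + 33.617 + 33.631 + 33.612 + 33.630 + 33.626 + 33.645) / 11 = 33.6227
Moving ranges: 0.004, 0.021, 0.018, 0.002, 0.004, 0.014, 0.019, 0.018, 0.004, 0.019; M̄R̄ = 0.1230 / 10 = 0.0123
LCL = X̄ − 3·M̄R̄/d₂ = 33.6227 − 3 × 0.0123 / 1.128 = 33.5900

33.590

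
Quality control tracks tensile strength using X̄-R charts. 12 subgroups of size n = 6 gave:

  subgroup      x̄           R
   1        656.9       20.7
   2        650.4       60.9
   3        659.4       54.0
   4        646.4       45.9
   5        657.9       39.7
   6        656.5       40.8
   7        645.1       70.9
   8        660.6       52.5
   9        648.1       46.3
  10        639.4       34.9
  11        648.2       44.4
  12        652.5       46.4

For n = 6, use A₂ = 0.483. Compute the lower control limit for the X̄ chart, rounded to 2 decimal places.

X̄̄ = (656.9 + 650.4 + 659.4 + 646.4 + 657.9 + 656.5 + 645.1 + 660.6 + 648.1 + 639.4 + 648.2 + 652.5) / 12 = 7821.4000 / 12 = 651.7833
R̄ = (20.7 + 60.9 + 54.0 + 45.9 + 39.7 + 40.8 + 70.9 + 52.5 + 46.3 + 34.9 + 44.4 + 46.4) / 12 = 557.4000 / 12 = 46.4500
LCL = X̄̄ − A₂·R̄ = 651.7833 − 0.483 × 46.4500 = 629.3480

629.35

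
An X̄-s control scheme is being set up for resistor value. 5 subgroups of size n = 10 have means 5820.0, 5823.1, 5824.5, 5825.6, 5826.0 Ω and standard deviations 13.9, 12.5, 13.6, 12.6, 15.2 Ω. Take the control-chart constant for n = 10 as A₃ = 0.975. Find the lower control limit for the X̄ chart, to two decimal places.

5810.62

X̄̄ = (5820.0 + 5823.1 + 5824.5 + 5825.6 + 5826.0) / 5 = 5823.8400
s̄ = (13.9 + 12.5 + 13.6 + 12.6 + 15.2) / 5 = 13.5600
LCL = X̄̄ − A₃·s̄ = 5823.8400 − 0.975 × 13.5600 = 5810.6190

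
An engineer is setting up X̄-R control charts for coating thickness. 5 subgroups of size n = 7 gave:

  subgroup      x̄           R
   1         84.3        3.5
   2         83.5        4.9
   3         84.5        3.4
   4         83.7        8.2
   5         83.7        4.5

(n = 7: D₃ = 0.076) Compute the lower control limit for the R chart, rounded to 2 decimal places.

R̄ = (3.5 + 4.9 + 3.4 + 8.2 + 4.5) / 5 = 24.5000 / 5 = 4.9000
LCL_R = D₃·R̄ = 0.076 × 4.9000 = 0.3724

0.37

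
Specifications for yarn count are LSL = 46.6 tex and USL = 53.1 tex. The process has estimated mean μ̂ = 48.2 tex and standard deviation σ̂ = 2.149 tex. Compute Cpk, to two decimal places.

0.25

Cpu = (USL − μ̂) / (3σ̂) = (53.1 − 48.2) / (3 × 2.149) = 0.7600; Cpl = (μ̂ − LSL) / (3σ̂) = (48.2 − 46.6) / (3 × 2.149) = 0.2482; Cpk = min(Cpu, Cpl) = 0.2482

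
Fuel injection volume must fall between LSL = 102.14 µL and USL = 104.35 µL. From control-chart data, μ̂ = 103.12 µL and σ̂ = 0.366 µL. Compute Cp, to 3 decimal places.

Cp = (USL − LSL) / (6σ̂) = (104.35 − 102.14) / (6 × 0.366) = 2.2100 / 2.1960 = 1.0064

1.006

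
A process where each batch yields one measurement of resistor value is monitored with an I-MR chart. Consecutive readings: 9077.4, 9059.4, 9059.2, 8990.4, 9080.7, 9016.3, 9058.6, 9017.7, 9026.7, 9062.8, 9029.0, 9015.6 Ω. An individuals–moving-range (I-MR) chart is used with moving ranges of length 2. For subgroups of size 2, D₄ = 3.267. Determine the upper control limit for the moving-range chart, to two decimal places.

123.91

Moving ranges: 18.0, 0.2, 68.8, 90.3, 64.4, 42.3, 40.9, 9.0, 36.1, 33.8, 13.4; M̄R̄ = 417.2000 / 11 = 37.9273
UCL_MR = D₄·M̄R̄ = 3.267 × 37.9273 = 123.9084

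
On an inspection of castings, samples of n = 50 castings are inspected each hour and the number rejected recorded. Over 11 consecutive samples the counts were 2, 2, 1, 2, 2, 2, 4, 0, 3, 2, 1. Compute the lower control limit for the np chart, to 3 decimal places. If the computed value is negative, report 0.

p̄ = Σdᵢ / (k·n) = 21 / (11 × 50) = 0.03818
LCL = np̄ − 3·√(np̄(1−p̄)) = 1.9091 − 3 × 1.3551 = -2.1561 → 0 (negative, so LCL = 0)

0.000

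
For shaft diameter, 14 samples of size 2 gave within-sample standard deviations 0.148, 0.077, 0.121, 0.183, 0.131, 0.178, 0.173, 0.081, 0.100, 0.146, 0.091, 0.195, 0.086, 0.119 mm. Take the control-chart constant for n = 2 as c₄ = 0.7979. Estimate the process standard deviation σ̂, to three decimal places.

0.164

s̄ = (0.148 + 0.077 + 0.121 + 0.183 + 0.131 + 0.178 + 0.173 + 0.081 + 0.100 + 0.146 + 0.091 + 0.195 + 0.086 + 0.119) / 14 = 0.1306
σ̂ = s̄ / c₄ = 0.1306 / 0.7979 = 0.1637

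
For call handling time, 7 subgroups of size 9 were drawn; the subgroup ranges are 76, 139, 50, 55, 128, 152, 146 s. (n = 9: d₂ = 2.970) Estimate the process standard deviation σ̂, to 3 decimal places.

35.883

R̄ = (76 + 139 + 50 + 55 + 128 + 152 + 146) / 7 = 106.5714
σ̂ = R̄ / d₂ = 106.5714 / 2.970 = 35.8826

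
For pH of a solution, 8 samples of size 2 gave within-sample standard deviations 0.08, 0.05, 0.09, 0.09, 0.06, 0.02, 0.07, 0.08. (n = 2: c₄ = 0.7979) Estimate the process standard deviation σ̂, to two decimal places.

s̄ = (0.08 + 0.05 + 0.09 + 0.09 + 0.06 + 0.02 + 0.07 + 0.08) / 8 = 0.0675
σ̂ = s̄ / c₄ = 0.0675 / 0.7979 = 0.0846

0.08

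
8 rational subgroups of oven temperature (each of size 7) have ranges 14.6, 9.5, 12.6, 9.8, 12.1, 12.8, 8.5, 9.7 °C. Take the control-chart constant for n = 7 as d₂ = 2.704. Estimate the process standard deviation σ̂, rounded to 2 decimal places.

R̄ = (14.6 + 9.5 + 12.6 + 9.8 + 12.1 + 12.8 + 8.5 + 9.7) / 8 = 11.2000
σ̂ = R̄ / d₂ = 11.2000 / 2.704 = 4.1420

4.14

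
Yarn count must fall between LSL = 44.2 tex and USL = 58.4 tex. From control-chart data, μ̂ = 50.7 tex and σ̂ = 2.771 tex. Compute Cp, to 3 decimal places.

Cp = (USL − LSL) / (6σ̂) = (58.4 − 44.2) / (6 × 2.771) = 14.2000 / 16.6260 = 0.8541

0.854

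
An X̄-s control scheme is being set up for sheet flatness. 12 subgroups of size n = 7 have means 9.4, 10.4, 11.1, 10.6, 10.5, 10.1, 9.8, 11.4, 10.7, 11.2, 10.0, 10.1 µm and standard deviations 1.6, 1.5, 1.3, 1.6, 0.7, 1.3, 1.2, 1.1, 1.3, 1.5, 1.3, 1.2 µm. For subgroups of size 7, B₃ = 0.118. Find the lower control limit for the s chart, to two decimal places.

s̄ = (1.6 + 1.5 + 1.3 + 1.6 + 0.7 + 1.3 + 1.2 + 1.1 + 1.3 + 1.5 + 1.3 + 1.2) / 12 = 1.3000
LCL_s = B₃·s̄ = 0.118 × 1.3000 = 0.1534

0.15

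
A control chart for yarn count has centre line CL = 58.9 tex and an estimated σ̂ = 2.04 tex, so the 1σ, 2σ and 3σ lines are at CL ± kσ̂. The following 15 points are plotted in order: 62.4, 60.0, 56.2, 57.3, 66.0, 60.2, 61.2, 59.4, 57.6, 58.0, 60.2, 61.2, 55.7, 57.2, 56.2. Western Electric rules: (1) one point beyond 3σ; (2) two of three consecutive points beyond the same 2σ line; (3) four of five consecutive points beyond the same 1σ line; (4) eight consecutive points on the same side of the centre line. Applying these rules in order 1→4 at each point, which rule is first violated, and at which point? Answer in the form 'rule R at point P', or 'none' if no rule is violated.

Zone of each point (C = within 1σ̂, B = 1σ̂–2σ̂, A = 2σ̂–3σ̂, * = beyond 3σ̂; sign = side of CL): 1:+B, 2:+C, 3:-B, 4:-C, 5:+*, 6:+C, 7:+B, 8:+C, 9:-C, 10:-C, 11:+C, 12:+B, 13:-B, 14:-C, 15:-B
Rule 1 (one point beyond the 3σ limits) is satisfied at point 5.

rule 1 at point 5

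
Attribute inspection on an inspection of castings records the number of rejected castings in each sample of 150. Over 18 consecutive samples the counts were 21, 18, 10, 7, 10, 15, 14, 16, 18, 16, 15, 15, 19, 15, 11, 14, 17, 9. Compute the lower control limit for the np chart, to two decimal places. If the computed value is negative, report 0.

3.61

p̄ = Σdᵢ / (k·n) = 260 / (18 × 150) = 0.09630
LCL = np̄ − 3·√(np̄(1−p̄)) = 14.4444 − 3 × 3.6130 = 3.6056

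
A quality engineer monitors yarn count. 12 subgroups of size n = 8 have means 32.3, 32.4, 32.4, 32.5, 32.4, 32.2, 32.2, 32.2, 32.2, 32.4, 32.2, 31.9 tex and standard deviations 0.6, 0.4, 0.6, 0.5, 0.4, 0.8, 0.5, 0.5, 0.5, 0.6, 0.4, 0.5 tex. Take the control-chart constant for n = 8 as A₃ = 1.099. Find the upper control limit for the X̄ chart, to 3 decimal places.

32.852

X̄̄ = (32.3 + 32.4 + 32.4 + 32.5 + 32.4 + 32.2 + 32.2 + 32.2 + 32.2 + 32.4 + 32.2 + 31.9) / 12 = 32.2750
s̄ = (0.6 + 0.4 + 0.6 + 0.5 + 0.4 + 0.8 + 0.5 + 0.5 + 0.5 + 0.6 + 0.4 + 0.5) / 12 = 0.5250
UCL = X̄̄ + A₃·s̄ = 32.2750 + 1.099 × 0.5250 = 32.8520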